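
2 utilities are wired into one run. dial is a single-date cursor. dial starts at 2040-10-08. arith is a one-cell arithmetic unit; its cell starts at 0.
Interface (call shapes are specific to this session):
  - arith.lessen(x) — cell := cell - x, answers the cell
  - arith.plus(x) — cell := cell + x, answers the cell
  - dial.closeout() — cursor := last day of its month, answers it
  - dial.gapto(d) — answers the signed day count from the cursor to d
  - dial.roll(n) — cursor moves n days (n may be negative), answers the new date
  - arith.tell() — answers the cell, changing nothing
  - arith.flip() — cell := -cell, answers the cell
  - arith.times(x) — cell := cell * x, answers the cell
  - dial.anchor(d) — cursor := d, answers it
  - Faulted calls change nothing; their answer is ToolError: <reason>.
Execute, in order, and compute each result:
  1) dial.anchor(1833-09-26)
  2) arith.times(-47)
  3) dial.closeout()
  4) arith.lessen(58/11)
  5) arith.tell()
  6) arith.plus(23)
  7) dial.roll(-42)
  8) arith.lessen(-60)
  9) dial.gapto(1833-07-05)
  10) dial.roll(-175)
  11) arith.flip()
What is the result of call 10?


>> dial.anchor(d→1833-09-26)
<< 1833-09-26
>> arith.times(x→-47)
<< 0
>> dial.closeout()
<< 1833-09-30
>> arith.lessen(x→58/11)
<< -58/11
>> arith.tell()
<< -58/11
>> arith.plus(x→23)
<< 195/11
>> dial.roll(n→-42)
<< 1833-08-19
>> arith.lessen(x→-60)
<< 855/11
>> dial.gapto(d→1833-07-05)
<< -45
>> dial.roll(n→-175)
<< 1833-02-25
>> arith.flip()
<< -855/11

Answer: 1833-02-25


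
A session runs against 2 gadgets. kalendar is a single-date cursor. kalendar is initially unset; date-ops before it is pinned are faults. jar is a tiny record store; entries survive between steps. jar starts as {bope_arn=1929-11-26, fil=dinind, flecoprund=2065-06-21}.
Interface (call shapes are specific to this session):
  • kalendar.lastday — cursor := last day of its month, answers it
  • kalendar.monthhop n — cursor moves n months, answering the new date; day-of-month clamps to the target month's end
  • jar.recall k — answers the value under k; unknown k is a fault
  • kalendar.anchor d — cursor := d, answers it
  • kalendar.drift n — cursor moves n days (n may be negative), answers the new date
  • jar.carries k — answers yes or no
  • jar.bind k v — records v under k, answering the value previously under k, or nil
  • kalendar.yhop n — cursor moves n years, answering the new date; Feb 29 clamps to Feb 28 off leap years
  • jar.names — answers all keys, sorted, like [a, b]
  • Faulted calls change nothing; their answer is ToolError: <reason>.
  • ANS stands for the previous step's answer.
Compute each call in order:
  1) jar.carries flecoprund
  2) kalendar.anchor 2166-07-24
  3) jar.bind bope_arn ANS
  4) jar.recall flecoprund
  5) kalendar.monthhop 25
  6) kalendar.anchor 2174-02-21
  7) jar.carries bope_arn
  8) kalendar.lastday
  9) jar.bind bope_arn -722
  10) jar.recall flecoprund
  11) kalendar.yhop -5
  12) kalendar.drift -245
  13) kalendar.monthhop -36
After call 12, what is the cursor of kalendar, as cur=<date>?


I run carries(k=flecoprund), giving yes.
I invoke anchor(d=2166-07-24), which returns 2166-07-24.
Next I call bind(k=bope_arn, v=ANS): 1929-11-26.
Then recall(k=flecoprund), which returns 2065-06-21.
Then monthhop(n=25), — result: 2168-08-24.
Using anchor(d=2174-02-21), yielding 2174-02-21.
I try carries(k=bope_arn), and get yes.
Invoking lastday, — result: 2174-02-28.
Calling bind(k=bope_arn, v=-722), giving 2166-07-24.
I call recall(k=flecoprund), yielding 2065-06-21.
Now I run yhop(n=-5), and observe 2169-02-28.
Now I run drift(n=-245), and see 2168-06-28.
Then monthhop(n=-36), giving 2165-06-28.

Answer: cur=2168-06-28


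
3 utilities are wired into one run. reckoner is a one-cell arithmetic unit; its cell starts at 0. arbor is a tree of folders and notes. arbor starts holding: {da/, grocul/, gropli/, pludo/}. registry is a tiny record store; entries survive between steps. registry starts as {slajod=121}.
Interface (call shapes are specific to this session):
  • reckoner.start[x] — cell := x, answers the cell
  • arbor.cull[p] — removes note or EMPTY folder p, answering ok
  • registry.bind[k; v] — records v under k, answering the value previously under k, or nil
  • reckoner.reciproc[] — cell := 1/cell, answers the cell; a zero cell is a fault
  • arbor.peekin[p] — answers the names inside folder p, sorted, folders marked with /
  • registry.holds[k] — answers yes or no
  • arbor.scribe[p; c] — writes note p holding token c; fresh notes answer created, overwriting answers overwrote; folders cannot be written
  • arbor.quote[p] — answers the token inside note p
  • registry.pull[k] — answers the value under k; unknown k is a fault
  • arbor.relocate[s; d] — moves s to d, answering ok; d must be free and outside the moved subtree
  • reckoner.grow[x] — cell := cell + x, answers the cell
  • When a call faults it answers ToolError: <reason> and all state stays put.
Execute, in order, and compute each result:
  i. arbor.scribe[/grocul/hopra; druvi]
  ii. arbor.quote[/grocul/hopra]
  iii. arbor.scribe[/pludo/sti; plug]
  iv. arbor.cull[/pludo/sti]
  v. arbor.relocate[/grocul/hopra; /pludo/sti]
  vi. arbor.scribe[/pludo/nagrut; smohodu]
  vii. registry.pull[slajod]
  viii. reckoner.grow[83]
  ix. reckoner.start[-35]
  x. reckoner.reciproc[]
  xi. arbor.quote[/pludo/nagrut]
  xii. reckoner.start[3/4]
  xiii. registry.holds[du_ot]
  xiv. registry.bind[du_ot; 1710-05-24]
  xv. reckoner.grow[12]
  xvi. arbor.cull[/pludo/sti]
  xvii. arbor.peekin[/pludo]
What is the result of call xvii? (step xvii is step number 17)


[in] scribe p→/grocul/hopra c→druvi
[out] created
[in] quote p→/grocul/hopra
[out] druvi
[in] scribe p→/pludo/sti c→plug
[out] created
[in] cull p→/pludo/sti
[out] ok
[in] relocate s→/grocul/hopra d→/pludo/sti
[out] ok
[in] scribe p→/pludo/nagrut c→smohodu
[out] created
[in] pull k→slajod
[out] 121
[in] grow x→83
[out] 83
[in] start x→-35
[out] -35
[in] reciproc
[out] -1/35
[in] quote p→/pludo/nagrut
[out] smohodu
[in] start x→3/4
[out] 3/4
[in] holds k→du_ot
[out] no
[in] bind k→du_ot v→1710-05-24
[out] nil
[in] grow x→12
[out] 51/4
[in] cull p→/pludo/sti
[out] ok
[in] peekin p→/pludo
[out] [nagrut]

Answer: [nagrut]


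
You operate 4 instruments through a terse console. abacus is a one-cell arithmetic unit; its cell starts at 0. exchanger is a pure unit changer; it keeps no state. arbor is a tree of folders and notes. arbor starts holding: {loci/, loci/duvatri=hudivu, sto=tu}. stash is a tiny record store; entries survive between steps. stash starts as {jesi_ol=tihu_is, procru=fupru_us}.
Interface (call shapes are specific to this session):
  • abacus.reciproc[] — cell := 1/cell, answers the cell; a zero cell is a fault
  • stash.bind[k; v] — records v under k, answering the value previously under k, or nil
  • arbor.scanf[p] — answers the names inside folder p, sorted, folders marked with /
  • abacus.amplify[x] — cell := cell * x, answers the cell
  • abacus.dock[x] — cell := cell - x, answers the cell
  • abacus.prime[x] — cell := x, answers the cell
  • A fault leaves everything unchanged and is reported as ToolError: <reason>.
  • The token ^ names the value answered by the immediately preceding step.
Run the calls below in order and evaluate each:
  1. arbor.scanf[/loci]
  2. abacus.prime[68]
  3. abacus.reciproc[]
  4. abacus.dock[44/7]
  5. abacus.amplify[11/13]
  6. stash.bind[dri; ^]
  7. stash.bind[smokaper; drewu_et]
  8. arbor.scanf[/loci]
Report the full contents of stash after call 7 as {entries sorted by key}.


Answer: {dri=-32835/6188, jesi_ol=tihu_is, procru=fupru_us, smokaper=drewu_et}

Derivation:
Invoking arbor.scanf using p→/loci, → [duvatri].
Next I call abacus.prime using x→68, yielding 68.
I try abacus.reciproc(): 1/68.
I try abacus.dock using x→44/7, — result: -2985/476.
Using abacus.amplify using x→11/13, and observe -32835/6188.
I call stash.bind using k→dri, v→^, yielding nil.
Calling stash.bind using k→smokaper, v→drewu_et, — result: nil.
I run arbor.scanf using p→/loci, which returns [duvatri].


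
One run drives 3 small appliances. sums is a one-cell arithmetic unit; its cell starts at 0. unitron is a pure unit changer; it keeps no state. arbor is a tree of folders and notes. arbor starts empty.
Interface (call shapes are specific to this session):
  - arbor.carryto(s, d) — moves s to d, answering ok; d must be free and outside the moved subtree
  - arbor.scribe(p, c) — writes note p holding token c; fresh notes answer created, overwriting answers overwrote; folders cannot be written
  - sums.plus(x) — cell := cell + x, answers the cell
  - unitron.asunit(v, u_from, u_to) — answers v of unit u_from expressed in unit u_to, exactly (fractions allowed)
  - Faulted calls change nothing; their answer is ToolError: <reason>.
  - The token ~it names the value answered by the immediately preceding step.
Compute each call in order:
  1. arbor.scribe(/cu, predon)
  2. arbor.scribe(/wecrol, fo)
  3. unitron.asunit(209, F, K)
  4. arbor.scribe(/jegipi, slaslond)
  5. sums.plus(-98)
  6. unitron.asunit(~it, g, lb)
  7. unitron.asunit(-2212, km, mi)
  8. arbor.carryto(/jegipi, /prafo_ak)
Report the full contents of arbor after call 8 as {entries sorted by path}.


> arbor.scribe p=/cu c=predon
[out] created
> arbor.scribe p=/wecrol c=fo
[out] created
> unitron.asunit v=209 u_from=F u_to=K
[out] 22289/60
> arbor.scribe p=/jegipi c=slaslond
[out] created
> sums.plus x=-98
[out] -98
> unitron.asunit v=~it u_from=g u_to=lb
[out] -1400000/6479891
> unitron.asunit v=-2212 u_from=km u_to=mi
[out] -17281250/12573
> arbor.carryto s=/jegipi d=/prafo_ak
[out] ok

Answer: {cu=predon, prafo_ak=slaslond, wecrol=fo}


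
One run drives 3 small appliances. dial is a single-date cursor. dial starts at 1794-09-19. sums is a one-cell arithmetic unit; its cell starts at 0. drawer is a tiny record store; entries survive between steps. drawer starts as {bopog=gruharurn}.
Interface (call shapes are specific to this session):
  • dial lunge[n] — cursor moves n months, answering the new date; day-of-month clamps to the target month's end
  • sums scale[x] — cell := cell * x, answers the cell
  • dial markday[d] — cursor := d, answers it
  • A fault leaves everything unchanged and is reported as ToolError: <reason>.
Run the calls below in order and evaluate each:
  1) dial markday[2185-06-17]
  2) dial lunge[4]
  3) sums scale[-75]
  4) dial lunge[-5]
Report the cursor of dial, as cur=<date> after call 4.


Answer: cur=2185-05-17

Derivation:
CALL dial markday[d='2185-06-17']
RET  2185-06-17
CALL dial lunge[n='4']
RET  2185-10-17
CALL sums scale[x='-75']
RET  0
CALL dial lunge[n='-5']
RET  2185-05-17


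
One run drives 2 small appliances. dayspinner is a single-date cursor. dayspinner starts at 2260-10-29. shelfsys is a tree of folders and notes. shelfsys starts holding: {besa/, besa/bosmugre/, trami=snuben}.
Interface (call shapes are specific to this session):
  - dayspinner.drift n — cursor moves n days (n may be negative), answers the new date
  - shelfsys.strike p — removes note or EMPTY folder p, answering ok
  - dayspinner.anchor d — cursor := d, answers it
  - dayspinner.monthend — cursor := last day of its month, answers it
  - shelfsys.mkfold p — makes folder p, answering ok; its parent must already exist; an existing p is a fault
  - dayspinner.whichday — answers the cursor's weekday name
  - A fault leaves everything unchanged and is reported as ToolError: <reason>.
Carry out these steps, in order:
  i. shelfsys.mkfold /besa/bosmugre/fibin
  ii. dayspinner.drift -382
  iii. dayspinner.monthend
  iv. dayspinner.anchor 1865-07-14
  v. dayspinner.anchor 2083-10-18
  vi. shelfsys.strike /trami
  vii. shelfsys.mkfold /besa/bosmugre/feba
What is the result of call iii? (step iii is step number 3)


→ shelfsys.mkfold(p=/besa/bosmugre/fibin)
← ok
→ dayspinner.drift(n=-382)
← 2259-10-13
→ dayspinner.monthend()
← 2259-10-31
→ dayspinner.anchor(d=1865-07-14)
← 1865-07-14
→ dayspinner.anchor(d=2083-10-18)
← 2083-10-18
→ shelfsys.strike(p=/trami)
← ok
→ shelfsys.mkfold(p=/besa/bosmugre/feba)
← ok

Answer: 2259-10-31


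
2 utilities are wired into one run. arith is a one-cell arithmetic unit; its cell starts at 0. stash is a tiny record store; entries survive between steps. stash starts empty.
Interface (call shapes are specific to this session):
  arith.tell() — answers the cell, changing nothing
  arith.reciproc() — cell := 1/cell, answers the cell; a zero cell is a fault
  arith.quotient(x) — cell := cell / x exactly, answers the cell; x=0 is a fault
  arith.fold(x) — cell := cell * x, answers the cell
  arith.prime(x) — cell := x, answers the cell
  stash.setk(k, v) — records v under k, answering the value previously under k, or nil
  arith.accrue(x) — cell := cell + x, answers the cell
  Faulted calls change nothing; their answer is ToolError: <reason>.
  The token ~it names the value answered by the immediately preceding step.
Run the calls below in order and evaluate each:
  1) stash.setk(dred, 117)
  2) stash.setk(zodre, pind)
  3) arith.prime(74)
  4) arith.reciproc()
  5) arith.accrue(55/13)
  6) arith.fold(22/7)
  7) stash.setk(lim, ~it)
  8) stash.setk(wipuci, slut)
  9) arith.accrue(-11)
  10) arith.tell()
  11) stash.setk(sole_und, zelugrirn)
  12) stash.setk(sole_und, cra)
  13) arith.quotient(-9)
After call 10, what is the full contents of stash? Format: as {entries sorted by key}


Answer: {dred=117, lim=44913/3367, wipuci=slut, zodre=pind}

Derivation:
Now I run setk(dred, 117), and see nil.
Calling setk(zodre, pind), → nil.
I invoke prime(74), yielding 74.
I use reciproc(), which returns 1/74.
Using accrue(55/13), → 4083/962.
Then fold(22/7), — result: 44913/3367.
I use setk(lim, ~it), yielding nil.
Using setk(wipuci, slut), yielding nil.
I try accrue(-11), and see 7876/3367.
I call tell(), and see 7876/3367.
I try setk(sole_und, zelugrirn), and get nil.
Calling setk(sole_und, cra), which returns zelugrirn.
I try quotient(-9), and get -7876/30303.


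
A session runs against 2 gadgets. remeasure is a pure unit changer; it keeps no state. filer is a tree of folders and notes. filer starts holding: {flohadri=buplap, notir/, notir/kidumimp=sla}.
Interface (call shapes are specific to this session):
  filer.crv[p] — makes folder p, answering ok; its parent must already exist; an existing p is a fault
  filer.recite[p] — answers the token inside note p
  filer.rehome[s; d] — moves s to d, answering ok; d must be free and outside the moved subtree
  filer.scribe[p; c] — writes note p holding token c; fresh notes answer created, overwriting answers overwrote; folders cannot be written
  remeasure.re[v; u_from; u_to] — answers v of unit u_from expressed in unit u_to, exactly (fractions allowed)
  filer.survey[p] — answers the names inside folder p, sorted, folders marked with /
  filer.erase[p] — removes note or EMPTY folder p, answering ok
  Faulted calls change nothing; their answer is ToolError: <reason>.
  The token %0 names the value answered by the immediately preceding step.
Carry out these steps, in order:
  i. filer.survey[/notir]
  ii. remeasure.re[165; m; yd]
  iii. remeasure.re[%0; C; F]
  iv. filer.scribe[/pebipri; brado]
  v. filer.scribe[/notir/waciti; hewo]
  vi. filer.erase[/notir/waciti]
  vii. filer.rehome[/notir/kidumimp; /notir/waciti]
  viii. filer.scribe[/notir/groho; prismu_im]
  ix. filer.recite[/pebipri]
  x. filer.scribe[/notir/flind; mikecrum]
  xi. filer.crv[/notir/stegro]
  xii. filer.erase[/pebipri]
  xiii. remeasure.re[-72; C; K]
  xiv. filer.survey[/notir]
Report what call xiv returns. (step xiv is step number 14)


Answer: [flind, groho, stegro/, waciti]

Derivation:
// 1. filer.survey(p→/notir) == [kidumimp]
// 2. remeasure.re(v→165, u_from→m, u_to→yd) == 68750/381
// 3. remeasure.re(v→%0, u_from→C, u_to→F) == 45314/127
// 4. filer.scribe(p→/pebipri, c→brado) == created
// 5. filer.scribe(p→/notir/waciti, c→hewo) == created
// 6. filer.erase(p→/notir/waciti) == ok
// 7. filer.rehome(s→/notir/kidumimp, d→/notir/waciti) == ok
// 8. filer.scribe(p→/notir/groho, c→prismu_im) == created
// 9. filer.recite(p→/pebipri) == brado
// 10. filer.scribe(p→/notir/flind, c→mikecrum) == created
// 11. filer.crv(p→/notir/stegro) == ok
// 12. filer.erase(p→/pebipri) == ok
// 13. remeasure.re(v→-72, u_from→C, u_to→K) == 4023/20
// 14. filer.survey(p→/notir) == [flind, groho, stegro/, waciti]


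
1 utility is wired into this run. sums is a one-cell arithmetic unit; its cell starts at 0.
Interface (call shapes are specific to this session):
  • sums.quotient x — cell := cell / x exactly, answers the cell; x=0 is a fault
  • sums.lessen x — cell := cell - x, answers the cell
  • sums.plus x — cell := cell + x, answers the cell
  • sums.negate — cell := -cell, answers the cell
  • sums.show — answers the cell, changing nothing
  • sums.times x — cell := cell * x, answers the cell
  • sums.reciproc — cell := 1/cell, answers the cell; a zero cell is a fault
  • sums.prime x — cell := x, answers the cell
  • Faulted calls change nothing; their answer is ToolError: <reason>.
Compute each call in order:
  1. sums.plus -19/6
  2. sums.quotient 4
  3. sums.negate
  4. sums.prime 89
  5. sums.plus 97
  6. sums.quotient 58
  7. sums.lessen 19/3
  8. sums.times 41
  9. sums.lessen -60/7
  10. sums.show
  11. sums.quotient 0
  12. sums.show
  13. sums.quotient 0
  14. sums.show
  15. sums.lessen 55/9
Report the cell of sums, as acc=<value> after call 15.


# sums.plus(x: -19/6) ~> -19/6
# sums.quotient(x: 4) ~> -19/24
# sums.negate() ~> 19/24
# sums.prime(x: 89) ~> 89
# sums.plus(x: 97) ~> 186
# sums.quotient(x: 58) ~> 93/29
# sums.lessen(x: 19/3) ~> -272/87
# sums.times(x: 41) ~> -11152/87
# sums.lessen(x: -60/7) ~> -72844/609
# sums.show() ~> -72844/609
# sums.quotient(x: 0) ~> ToolError: division by zero
# sums.show() ~> -72844/609
# sums.quotient(x: 0) ~> ToolError: division by zero
# sums.show() ~> -72844/609
# sums.lessen(x: 55/9) ~> -229697/1827

Answer: acc=-229697/1827


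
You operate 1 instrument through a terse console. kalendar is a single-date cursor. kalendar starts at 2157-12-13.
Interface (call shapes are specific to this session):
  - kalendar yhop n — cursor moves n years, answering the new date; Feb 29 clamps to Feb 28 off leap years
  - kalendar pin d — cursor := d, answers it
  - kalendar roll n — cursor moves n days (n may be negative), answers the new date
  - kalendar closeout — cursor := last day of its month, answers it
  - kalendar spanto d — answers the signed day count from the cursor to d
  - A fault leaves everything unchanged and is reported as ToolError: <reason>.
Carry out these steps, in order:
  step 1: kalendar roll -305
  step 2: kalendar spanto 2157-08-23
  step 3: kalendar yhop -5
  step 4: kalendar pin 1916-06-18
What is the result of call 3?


Answer: 2152-02-11

Derivation:
> kalendar roll -305
:: 2157-02-11
> kalendar spanto 2157-08-23
:: 193
> kalendar yhop -5
:: 2152-02-11
> kalendar pin 1916-06-18
:: 1916-06-18


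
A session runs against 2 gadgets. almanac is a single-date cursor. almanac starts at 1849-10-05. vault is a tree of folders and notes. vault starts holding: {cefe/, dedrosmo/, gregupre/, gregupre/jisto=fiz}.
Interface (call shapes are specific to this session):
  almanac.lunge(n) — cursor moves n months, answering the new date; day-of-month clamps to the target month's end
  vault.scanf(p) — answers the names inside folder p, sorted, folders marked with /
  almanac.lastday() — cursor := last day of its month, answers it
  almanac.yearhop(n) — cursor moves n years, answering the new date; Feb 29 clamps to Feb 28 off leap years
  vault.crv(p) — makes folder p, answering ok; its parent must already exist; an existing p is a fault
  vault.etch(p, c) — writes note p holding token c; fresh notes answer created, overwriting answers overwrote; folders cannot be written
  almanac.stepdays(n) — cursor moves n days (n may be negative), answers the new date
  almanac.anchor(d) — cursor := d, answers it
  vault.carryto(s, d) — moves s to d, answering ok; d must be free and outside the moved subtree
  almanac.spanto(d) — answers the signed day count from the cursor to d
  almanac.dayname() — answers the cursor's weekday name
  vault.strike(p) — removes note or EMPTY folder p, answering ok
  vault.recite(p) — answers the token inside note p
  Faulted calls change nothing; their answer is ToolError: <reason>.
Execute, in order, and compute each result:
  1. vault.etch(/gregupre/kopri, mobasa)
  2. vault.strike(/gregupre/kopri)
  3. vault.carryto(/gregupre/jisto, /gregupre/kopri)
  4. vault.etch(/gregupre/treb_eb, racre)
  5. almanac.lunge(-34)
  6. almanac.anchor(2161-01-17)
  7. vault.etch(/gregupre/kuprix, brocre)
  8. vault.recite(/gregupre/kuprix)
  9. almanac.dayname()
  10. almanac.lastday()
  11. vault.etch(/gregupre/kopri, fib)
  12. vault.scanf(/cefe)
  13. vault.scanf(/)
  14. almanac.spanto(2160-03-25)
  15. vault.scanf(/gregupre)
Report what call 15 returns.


>> etch(p=/gregupre/kopri, c=mobasa)
<< created
>> strike(p=/gregupre/kopri)
<< ok
>> carryto(s=/gregupre/jisto, d=/gregupre/kopri)
<< ok
>> etch(p=/gregupre/treb_eb, c=racre)
<< created
>> lunge(n=-34)
<< 1846-12-05
>> anchor(d=2161-01-17)
<< 2161-01-17
>> etch(p=/gregupre/kuprix, c=brocre)
<< created
>> recite(p=/gregupre/kuprix)
<< brocre
>> dayname()
<< Saturday
>> lastday()
<< 2161-01-31
>> etch(p=/gregupre/kopri, c=fib)
<< overwrote
>> scanf(p=/cefe)
<< []
>> scanf(p=/)
<< [cefe/, dedrosmo/, gregupre/]
>> spanto(d=2160-03-25)
<< -312
>> scanf(p=/gregupre)
<< [kopri, kuprix, treb_eb]

Answer: [kopri, kuprix, treb_eb]


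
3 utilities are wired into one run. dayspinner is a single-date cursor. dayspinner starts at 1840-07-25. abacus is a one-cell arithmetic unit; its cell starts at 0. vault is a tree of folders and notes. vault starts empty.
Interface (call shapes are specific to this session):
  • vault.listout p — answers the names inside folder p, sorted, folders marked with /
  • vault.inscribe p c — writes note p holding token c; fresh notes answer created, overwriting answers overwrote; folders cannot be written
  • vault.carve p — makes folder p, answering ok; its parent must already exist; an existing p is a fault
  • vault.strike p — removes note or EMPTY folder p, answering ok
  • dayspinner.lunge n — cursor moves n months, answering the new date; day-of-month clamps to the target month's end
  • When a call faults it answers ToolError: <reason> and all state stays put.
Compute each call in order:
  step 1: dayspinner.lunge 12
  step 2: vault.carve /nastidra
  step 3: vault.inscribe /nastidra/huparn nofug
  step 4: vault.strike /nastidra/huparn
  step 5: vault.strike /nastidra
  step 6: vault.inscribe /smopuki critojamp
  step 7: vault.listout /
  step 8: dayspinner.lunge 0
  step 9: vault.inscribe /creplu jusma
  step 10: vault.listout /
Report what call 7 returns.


Answer: [smopuki]

Derivation:
;; 1. lunge(n: 12) -> 1841-07-25
;; 2. carve(p: /nastidra) -> ok
;; 3. inscribe(p: /nastidra/huparn, c: nofug) -> created
;; 4. strike(p: /nastidra/huparn) -> ok
;; 5. strike(p: /nastidra) -> ok
;; 6. inscribe(p: /smopuki, c: critojamp) -> created
;; 7. listout(p: /) -> [smopuki]
;; 8. lunge(n: 0) -> 1841-07-25
;; 9. inscribe(p: /creplu, c: jusma) -> created
;; 10. listout(p: /) -> [creplu, smopuki]


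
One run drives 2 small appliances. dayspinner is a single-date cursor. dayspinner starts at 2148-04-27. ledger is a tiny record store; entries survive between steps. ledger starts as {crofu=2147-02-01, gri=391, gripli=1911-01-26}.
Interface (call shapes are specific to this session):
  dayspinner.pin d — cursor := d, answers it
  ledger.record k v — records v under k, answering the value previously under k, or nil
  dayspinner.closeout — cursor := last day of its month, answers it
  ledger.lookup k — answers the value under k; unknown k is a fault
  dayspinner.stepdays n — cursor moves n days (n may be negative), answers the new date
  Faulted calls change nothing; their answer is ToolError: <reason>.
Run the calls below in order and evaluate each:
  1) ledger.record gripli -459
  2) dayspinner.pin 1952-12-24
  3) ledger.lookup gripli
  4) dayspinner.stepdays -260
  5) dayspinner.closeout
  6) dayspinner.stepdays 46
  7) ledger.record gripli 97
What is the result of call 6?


Answer: 1952-06-15

Derivation:
→ ledger.record(k='gripli', v='-459')
← 1911-01-26
→ dayspinner.pin(d='1952-12-24')
← 1952-12-24
→ ledger.lookup(k='gripli')
← -459
→ dayspinner.stepdays(n='-260')
← 1952-04-08
→ dayspinner.closeout()
← 1952-04-30
→ dayspinner.stepdays(n='46')
← 1952-06-15
→ ledger.record(k='gripli', v='97')
← -459


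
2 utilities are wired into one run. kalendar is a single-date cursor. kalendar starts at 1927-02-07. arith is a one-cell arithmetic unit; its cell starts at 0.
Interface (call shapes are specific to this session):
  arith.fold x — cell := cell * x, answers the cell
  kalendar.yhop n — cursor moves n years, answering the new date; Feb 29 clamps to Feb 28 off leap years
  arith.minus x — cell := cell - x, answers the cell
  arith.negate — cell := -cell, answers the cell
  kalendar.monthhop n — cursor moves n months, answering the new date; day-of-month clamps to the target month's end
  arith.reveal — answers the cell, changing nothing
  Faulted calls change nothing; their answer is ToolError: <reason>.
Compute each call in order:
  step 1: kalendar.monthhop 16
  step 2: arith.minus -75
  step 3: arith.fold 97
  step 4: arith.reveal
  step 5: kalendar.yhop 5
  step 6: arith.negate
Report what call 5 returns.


Answer: 1933-06-07

Derivation:
·→ kalendar.monthhop(n=16)
·← 1928-06-07
·→ arith.minus(x=-75)
·← 75
·→ arith.fold(x=97)
·← 7275
·→ arith.reveal()
·← 7275
·→ kalendar.yhop(n=5)
·← 1933-06-07
·→ arith.negate()
·← -7275


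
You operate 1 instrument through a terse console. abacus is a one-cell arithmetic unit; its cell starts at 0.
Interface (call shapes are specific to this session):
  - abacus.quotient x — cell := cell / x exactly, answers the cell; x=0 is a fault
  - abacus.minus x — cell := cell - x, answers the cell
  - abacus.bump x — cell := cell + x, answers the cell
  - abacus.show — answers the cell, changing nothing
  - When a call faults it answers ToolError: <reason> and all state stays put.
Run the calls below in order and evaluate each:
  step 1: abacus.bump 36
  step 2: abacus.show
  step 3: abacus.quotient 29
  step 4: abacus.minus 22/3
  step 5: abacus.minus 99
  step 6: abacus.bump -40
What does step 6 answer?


Answer: -12623/87

Derivation:
% 1. bump(36) -> 36
% 2. show() -> 36
% 3. quotient(29) -> 36/29
% 4. minus(22/3) -> -530/87
% 5. minus(99) -> -9143/87
% 6. bump(-40) -> -12623/87


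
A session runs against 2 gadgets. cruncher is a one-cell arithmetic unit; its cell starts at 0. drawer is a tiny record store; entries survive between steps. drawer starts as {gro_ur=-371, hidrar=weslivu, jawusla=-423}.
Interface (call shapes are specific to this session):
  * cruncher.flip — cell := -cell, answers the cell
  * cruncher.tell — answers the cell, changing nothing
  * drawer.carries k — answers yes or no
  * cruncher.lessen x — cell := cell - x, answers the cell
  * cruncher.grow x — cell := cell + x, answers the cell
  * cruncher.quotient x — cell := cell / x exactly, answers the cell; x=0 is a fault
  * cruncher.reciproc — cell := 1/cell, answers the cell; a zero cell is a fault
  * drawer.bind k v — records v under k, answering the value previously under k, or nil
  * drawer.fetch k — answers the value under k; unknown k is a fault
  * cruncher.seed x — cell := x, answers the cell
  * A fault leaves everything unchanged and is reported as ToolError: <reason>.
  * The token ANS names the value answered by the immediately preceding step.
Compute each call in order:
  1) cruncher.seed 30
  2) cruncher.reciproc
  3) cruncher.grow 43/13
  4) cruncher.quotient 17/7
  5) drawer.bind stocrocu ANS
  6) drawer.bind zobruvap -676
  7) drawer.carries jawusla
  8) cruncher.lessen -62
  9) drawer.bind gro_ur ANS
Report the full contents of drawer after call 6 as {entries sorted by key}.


Answer: {gro_ur=-371, hidrar=weslivu, jawusla=-423, stocrocu=9121/6630, zobruvap=-676}

Derivation:
[in] cruncher.seed x=30
[out] 30
[in] cruncher.reciproc
[out] 1/30
[in] cruncher.grow x=43/13
[out] 1303/390
[in] cruncher.quotient x=17/7
[out] 9121/6630
[in] drawer.bind k=stocrocu v=ANS
[out] nil
[in] drawer.bind k=zobruvap v=-676
[out] nil
[in] drawer.carries k=jawusla
[out] yes
[in] cruncher.lessen x=-62
[out] 420181/6630
[in] drawer.bind k=gro_ur v=ANS
[out] -371


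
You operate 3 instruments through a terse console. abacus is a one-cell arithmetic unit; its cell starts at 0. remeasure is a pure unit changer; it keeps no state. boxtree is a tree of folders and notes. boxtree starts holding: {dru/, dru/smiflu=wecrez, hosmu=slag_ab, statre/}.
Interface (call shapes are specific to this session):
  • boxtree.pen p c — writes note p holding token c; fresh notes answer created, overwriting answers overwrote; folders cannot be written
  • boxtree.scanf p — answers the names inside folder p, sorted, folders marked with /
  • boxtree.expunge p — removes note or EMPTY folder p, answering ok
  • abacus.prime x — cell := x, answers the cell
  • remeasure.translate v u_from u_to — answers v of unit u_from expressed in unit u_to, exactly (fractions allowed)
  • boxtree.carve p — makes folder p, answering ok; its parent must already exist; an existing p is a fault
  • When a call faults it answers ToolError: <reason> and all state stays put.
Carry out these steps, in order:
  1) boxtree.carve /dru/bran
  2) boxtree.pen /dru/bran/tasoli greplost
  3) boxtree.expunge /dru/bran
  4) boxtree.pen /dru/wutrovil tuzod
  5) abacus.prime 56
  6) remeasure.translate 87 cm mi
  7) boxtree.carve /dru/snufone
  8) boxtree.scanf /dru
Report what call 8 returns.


-- 1. boxtree.carve(p=/dru/bran) -> ok
-- 2. boxtree.pen(p=/dru/bran/tasoli, c=greplost) -> created
-- 3. boxtree.expunge(p=/dru/bran) -> ToolError: not empty
-- 4. boxtree.pen(p=/dru/wutrovil, c=tuzod) -> created
-- 5. abacus.prime(x=56) -> 56
-- 6. remeasure.translate(v=87, u_from=cm, u_to=mi) -> 145/268224
-- 7. boxtree.carve(p=/dru/snufone) -> ok
-- 8. boxtree.scanf(p=/dru) -> [bran/, smiflu, snufone/, wutrovil]

Answer: [bran/, smiflu, snufone/, wutrovil]


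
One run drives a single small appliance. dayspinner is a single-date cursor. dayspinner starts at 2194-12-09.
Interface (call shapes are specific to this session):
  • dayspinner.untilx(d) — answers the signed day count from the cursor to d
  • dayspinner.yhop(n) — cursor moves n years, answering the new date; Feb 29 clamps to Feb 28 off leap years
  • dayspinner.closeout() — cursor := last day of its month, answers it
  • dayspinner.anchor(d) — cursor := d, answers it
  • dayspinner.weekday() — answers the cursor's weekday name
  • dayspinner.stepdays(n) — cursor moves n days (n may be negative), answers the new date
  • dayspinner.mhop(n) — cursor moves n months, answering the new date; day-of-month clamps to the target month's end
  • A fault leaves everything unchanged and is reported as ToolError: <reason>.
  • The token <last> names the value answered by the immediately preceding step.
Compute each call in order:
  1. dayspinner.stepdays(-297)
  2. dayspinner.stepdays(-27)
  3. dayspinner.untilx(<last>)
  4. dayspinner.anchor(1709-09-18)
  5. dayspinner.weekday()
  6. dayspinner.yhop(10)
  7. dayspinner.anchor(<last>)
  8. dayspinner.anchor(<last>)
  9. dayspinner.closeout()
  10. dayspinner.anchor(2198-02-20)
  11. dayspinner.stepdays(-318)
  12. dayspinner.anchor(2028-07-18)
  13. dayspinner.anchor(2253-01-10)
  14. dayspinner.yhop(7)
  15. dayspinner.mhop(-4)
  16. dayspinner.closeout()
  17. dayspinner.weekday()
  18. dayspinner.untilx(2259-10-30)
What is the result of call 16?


! 1. dayspinner.stepdays(n='-297') -> 2194-02-15
! 2. dayspinner.stepdays(n='-27') -> 2194-01-19
! 3. dayspinner.untilx(d='<last>') -> 0
! 4. dayspinner.anchor(d='1709-09-18') -> 1709-09-18
! 5. dayspinner.weekday() -> Wednesday
! 6. dayspinner.yhop(n='10') -> 1719-09-18
! 7. dayspinner.anchor(d='<last>') -> 1719-09-18
! 8. dayspinner.anchor(d='<last>') -> 1719-09-18
! 9. dayspinner.closeout() -> 1719-09-30
! 10. dayspinner.anchor(d='2198-02-20') -> 2198-02-20
! 11. dayspinner.stepdays(n='-318') -> 2197-04-08
! 12. dayspinner.anchor(d='2028-07-18') -> 2028-07-18
! 13. dayspinner.anchor(d='2253-01-10') -> 2253-01-10
! 14. dayspinner.yhop(n='7') -> 2260-01-10
! 15. dayspinner.mhop(n='-4') -> 2259-09-10
! 16. dayspinner.closeout() -> 2259-09-30
! 17. dayspinner.weekday() -> Friday
! 18. dayspinner.untilx(d='2259-10-30') -> 30

Answer: 2259-09-30


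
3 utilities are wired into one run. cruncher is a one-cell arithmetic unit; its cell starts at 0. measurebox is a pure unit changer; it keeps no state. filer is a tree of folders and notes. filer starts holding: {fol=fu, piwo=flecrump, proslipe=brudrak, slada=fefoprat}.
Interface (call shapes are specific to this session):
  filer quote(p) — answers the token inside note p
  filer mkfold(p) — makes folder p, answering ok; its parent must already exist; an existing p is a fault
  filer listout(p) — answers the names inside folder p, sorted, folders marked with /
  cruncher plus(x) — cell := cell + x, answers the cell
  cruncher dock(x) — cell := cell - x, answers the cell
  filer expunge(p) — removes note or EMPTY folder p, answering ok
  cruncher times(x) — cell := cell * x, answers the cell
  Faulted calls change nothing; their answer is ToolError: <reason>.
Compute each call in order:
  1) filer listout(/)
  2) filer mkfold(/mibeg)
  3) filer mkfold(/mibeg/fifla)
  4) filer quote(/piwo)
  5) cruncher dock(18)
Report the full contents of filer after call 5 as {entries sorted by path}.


Answer: {fol=fu, mibeg/, mibeg/fifla/, piwo=flecrump, proslipe=brudrak, slada=fefoprat}

Derivation:
CALL filer listout[p=/]
RET  [fol, piwo, proslipe, slada]
CALL filer mkfold[p=/mibeg]
RET  ok
CALL filer mkfold[p=/mibeg/fifla]
RET  ok
CALL filer quote[p=/piwo]
RET  flecrump
CALL cruncher dock[x=18]
RET  -18


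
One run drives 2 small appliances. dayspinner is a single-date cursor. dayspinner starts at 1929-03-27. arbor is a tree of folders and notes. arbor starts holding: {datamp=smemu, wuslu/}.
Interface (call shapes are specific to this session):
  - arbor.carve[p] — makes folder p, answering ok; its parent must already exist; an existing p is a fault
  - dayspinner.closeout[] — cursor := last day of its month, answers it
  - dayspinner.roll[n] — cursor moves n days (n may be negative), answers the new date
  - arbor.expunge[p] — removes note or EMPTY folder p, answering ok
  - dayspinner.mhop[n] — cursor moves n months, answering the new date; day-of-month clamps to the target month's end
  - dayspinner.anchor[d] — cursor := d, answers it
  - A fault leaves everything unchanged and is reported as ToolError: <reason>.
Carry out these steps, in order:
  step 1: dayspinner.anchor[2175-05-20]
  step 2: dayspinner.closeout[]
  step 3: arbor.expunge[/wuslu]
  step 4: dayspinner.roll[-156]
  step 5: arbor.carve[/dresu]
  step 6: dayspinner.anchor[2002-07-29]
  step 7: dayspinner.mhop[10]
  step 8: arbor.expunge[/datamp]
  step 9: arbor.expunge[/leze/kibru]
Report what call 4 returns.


I call dayspinner.anchor on d: 2175-05-20, yielding 2175-05-20.
Invoking dayspinner.closeout(), giving 2175-05-31.
Invoking arbor.expunge on p: /wuslu, yielding ok.
Invoking dayspinner.roll on n: -156, and see 2174-12-26.
Then arbor.carve on p: /dresu, and get ok.
I invoke dayspinner.anchor on d: 2002-07-29, → 2002-07-29.
I run dayspinner.mhop on n: 10, which returns 2003-05-29.
Now I run arbor.expunge on p: /datamp, yielding ok.
I try arbor.expunge on p: /leze/kibru, — result: ToolError: not found.

Answer: 2174-12-26


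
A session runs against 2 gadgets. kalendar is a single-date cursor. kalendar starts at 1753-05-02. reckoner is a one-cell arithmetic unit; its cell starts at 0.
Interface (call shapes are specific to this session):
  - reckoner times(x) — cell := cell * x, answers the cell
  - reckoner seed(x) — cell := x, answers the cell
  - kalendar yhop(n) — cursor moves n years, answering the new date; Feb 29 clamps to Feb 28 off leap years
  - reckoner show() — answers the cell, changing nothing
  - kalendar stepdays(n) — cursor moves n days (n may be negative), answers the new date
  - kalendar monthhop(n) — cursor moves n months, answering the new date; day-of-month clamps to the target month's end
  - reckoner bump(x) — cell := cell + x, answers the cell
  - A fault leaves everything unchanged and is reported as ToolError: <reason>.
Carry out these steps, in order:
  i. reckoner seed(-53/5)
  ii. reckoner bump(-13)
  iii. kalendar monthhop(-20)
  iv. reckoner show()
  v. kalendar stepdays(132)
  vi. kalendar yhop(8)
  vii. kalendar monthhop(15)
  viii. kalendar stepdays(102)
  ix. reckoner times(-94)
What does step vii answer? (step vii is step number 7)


// reckoner seed(x: -53/5) -> -53/5
// reckoner bump(x: -13) -> -118/5
// kalendar monthhop(n: -20) -> 1751-09-02
// reckoner show() -> -118/5
// kalendar stepdays(n: 132) -> 1752-01-12
// kalendar yhop(n: 8) -> 1760-01-12
// kalendar monthhop(n: 15) -> 1761-04-12
// kalendar stepdays(n: 102) -> 1761-07-23
// reckoner times(x: -94) -> 11092/5

Answer: 1761-04-12


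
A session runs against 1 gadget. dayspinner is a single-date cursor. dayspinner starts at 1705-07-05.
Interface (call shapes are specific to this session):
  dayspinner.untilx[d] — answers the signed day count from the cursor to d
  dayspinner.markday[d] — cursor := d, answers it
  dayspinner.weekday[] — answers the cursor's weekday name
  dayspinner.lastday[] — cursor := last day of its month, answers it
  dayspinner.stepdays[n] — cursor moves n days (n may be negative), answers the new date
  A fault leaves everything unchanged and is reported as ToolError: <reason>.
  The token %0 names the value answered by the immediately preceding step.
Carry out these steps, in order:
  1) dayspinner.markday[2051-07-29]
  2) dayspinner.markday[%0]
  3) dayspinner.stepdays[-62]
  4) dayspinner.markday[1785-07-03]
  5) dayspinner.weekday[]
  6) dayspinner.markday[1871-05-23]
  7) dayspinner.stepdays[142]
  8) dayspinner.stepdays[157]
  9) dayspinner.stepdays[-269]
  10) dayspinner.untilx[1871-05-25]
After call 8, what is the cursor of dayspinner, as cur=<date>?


% markday(d=2051-07-29) == 2051-07-29
% markday(d=%0) == 2051-07-29
% stepdays(n=-62) == 2051-05-28
% markday(d=1785-07-03) == 1785-07-03
% weekday() == Sunday
% markday(d=1871-05-23) == 1871-05-23
% stepdays(n=142) == 1871-10-12
% stepdays(n=157) == 1872-03-17
% stepdays(n=-269) == 1871-06-22
% untilx(d=1871-05-25) == -28

Answer: cur=1872-03-17


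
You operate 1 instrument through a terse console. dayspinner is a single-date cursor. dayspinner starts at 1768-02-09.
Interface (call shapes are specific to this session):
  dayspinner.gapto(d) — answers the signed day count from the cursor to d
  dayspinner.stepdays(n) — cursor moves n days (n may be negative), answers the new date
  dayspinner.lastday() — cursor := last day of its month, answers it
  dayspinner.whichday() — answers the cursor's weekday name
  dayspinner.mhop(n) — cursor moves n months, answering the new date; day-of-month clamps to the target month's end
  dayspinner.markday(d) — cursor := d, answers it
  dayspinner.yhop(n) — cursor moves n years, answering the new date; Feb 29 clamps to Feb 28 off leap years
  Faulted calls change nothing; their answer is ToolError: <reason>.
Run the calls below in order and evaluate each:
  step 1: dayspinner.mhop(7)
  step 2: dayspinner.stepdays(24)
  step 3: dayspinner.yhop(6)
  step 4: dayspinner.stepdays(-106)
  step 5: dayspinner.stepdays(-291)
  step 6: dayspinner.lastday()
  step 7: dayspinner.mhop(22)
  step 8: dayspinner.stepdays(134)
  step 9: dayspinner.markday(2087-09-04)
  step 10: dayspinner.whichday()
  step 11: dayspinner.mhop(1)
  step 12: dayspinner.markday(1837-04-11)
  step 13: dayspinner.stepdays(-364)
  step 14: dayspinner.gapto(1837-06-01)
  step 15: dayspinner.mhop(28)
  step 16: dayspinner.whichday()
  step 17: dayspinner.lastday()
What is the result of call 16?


Using mhop using n=7, and observe 1768-09-09.
I call stepdays using n=24, and get 1768-10-03.
I try yhop using n=6, and see 1774-10-03.
I run stepdays using n=-106, yielding 1774-06-19.
I call stepdays using n=-291, → 1773-09-01.
Now I run lastday(), which returns 1773-09-30.
Invoking mhop using n=22, — result: 1775-07-30.
I call stepdays using n=134, and get 1775-12-11.
Calling markday using d=2087-09-04, which returns 2087-09-04.
I invoke whichday, → Thursday.
Calling mhop using n=1, giving 2087-10-04.
Next I call markday using d=1837-04-11, and get 1837-04-11.
Invoking stepdays using n=-364, — result: 1836-04-12.
I invoke gapto using d=1837-06-01, and get 415.
I invoke mhop using n=28, which returns 1838-08-12.
I call whichday, which returns Sunday.
I invoke lastday, — result: 1838-08-31.

Answer: Sunday
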